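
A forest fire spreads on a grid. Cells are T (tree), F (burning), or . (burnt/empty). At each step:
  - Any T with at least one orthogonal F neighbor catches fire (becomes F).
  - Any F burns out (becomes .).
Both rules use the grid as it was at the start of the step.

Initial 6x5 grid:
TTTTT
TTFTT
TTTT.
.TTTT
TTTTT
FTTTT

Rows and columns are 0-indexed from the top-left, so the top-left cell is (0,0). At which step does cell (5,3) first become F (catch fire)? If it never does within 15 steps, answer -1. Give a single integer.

Step 1: cell (5,3)='T' (+6 fires, +2 burnt)
Step 2: cell (5,3)='T' (+9 fires, +6 burnt)
Step 3: cell (5,3)='F' (+7 fires, +9 burnt)
  -> target ignites at step 3
Step 4: cell (5,3)='.' (+3 fires, +7 burnt)
Step 5: cell (5,3)='.' (+1 fires, +3 burnt)
Step 6: cell (5,3)='.' (+0 fires, +1 burnt)
  fire out at step 6

3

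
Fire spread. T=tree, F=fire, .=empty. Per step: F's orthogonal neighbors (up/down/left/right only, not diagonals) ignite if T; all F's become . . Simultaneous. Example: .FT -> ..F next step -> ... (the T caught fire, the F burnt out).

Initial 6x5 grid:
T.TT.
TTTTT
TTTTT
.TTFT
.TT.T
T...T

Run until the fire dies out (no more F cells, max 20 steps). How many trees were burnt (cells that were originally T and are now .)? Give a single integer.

Step 1: +3 fires, +1 burnt (F count now 3)
Step 2: +6 fires, +3 burnt (F count now 6)
Step 3: +6 fires, +6 burnt (F count now 6)
Step 4: +3 fires, +6 burnt (F count now 3)
Step 5: +1 fires, +3 burnt (F count now 1)
Step 6: +1 fires, +1 burnt (F count now 1)
Step 7: +0 fires, +1 burnt (F count now 0)
Fire out after step 7
Initially T: 21, now '.': 29
Total burnt (originally-T cells now '.'): 20

Answer: 20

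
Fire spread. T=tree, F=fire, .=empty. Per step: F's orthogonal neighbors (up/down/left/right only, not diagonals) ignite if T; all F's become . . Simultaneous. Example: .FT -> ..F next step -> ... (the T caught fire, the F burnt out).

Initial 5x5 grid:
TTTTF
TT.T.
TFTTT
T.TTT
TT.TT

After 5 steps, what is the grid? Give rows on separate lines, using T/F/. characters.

Step 1: 4 trees catch fire, 2 burn out
  TTTF.
  TF.T.
  F.FTT
  T.TTT
  TT.TT
Step 2: 7 trees catch fire, 4 burn out
  TFF..
  F..F.
  ...FT
  F.FTT
  TT.TT
Step 3: 4 trees catch fire, 7 burn out
  F....
  .....
  ....F
  ...FT
  FT.TT
Step 4: 3 trees catch fire, 4 burn out
  .....
  .....
  .....
  ....F
  .F.FT
Step 5: 1 trees catch fire, 3 burn out
  .....
  .....
  .....
  .....
  ....F

.....
.....
.....
.....
....F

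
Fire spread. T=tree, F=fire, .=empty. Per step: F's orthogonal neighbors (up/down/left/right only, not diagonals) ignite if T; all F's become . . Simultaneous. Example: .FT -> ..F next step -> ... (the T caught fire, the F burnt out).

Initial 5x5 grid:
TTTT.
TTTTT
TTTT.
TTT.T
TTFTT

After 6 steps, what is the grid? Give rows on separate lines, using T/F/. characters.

Step 1: 3 trees catch fire, 1 burn out
  TTTT.
  TTTTT
  TTTT.
  TTF.T
  TF.FT
Step 2: 4 trees catch fire, 3 burn out
  TTTT.
  TTTTT
  TTFT.
  TF..T
  F...F
Step 3: 5 trees catch fire, 4 burn out
  TTTT.
  TTFTT
  TF.F.
  F...F
  .....
Step 4: 4 trees catch fire, 5 burn out
  TTFT.
  TF.FT
  F....
  .....
  .....
Step 5: 4 trees catch fire, 4 burn out
  TF.F.
  F...F
  .....
  .....
  .....
Step 6: 1 trees catch fire, 4 burn out
  F....
  .....
  .....
  .....
  .....

F....
.....
.....
.....
.....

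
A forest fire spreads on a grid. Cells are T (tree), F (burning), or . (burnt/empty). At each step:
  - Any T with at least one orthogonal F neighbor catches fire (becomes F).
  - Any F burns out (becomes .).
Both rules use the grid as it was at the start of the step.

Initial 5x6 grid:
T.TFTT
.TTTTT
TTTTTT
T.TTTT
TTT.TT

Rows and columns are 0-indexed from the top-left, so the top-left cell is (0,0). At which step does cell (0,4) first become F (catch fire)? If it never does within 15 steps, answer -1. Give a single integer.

Step 1: cell (0,4)='F' (+3 fires, +1 burnt)
  -> target ignites at step 1
Step 2: cell (0,4)='.' (+4 fires, +3 burnt)
Step 3: cell (0,4)='.' (+5 fires, +4 burnt)
Step 4: cell (0,4)='.' (+4 fires, +5 burnt)
Step 5: cell (0,4)='.' (+4 fires, +4 burnt)
Step 6: cell (0,4)='.' (+3 fires, +4 burnt)
Step 7: cell (0,4)='.' (+1 fires, +3 burnt)
Step 8: cell (0,4)='.' (+0 fires, +1 burnt)
  fire out at step 8

1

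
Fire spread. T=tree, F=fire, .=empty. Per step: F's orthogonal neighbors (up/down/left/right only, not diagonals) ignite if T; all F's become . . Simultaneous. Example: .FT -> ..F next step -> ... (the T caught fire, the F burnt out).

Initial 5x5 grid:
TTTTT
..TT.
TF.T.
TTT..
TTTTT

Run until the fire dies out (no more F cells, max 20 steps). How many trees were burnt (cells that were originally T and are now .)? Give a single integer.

Step 1: +2 fires, +1 burnt (F count now 2)
Step 2: +3 fires, +2 burnt (F count now 3)
Step 3: +2 fires, +3 burnt (F count now 2)
Step 4: +1 fires, +2 burnt (F count now 1)
Step 5: +1 fires, +1 burnt (F count now 1)
Step 6: +0 fires, +1 burnt (F count now 0)
Fire out after step 6
Initially T: 17, now '.': 17
Total burnt (originally-T cells now '.'): 9

Answer: 9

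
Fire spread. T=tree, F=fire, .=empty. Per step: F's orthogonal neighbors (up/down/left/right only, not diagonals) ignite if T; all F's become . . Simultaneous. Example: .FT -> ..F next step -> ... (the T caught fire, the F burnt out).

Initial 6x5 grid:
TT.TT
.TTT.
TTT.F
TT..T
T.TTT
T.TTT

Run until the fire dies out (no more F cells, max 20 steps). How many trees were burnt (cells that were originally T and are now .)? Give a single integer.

Step 1: +1 fires, +1 burnt (F count now 1)
Step 2: +1 fires, +1 burnt (F count now 1)
Step 3: +2 fires, +1 burnt (F count now 2)
Step 4: +2 fires, +2 burnt (F count now 2)
Step 5: +1 fires, +2 burnt (F count now 1)
Step 6: +0 fires, +1 burnt (F count now 0)
Fire out after step 6
Initially T: 21, now '.': 16
Total burnt (originally-T cells now '.'): 7

Answer: 7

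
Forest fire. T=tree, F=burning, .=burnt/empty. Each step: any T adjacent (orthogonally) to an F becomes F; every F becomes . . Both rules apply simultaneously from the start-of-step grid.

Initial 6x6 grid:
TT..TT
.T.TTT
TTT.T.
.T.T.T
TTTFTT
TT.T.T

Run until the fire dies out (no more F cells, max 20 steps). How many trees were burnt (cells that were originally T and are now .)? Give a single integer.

Step 1: +4 fires, +1 burnt (F count now 4)
Step 2: +2 fires, +4 burnt (F count now 2)
Step 3: +5 fires, +2 burnt (F count now 5)
Step 4: +2 fires, +5 burnt (F count now 2)
Step 5: +3 fires, +2 burnt (F count now 3)
Step 6: +1 fires, +3 burnt (F count now 1)
Step 7: +1 fires, +1 burnt (F count now 1)
Step 8: +0 fires, +1 burnt (F count now 0)
Fire out after step 8
Initially T: 24, now '.': 30
Total burnt (originally-T cells now '.'): 18

Answer: 18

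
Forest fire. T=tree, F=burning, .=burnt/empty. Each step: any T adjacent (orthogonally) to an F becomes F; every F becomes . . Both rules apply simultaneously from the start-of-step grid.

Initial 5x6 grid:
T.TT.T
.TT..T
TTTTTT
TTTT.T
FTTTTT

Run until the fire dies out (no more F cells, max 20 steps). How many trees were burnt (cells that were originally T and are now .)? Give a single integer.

Answer: 22

Derivation:
Step 1: +2 fires, +1 burnt (F count now 2)
Step 2: +3 fires, +2 burnt (F count now 3)
Step 3: +3 fires, +3 burnt (F count now 3)
Step 4: +4 fires, +3 burnt (F count now 4)
Step 5: +3 fires, +4 burnt (F count now 3)
Step 6: +3 fires, +3 burnt (F count now 3)
Step 7: +2 fires, +3 burnt (F count now 2)
Step 8: +1 fires, +2 burnt (F count now 1)
Step 9: +1 fires, +1 burnt (F count now 1)
Step 10: +0 fires, +1 burnt (F count now 0)
Fire out after step 10
Initially T: 23, now '.': 29
Total burnt (originally-T cells now '.'): 22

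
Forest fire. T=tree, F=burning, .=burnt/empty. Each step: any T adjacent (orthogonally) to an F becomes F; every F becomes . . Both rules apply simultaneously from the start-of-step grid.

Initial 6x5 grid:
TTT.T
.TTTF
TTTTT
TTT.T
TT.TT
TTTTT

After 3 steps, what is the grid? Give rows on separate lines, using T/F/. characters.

Step 1: 3 trees catch fire, 1 burn out
  TTT.F
  .TTF.
  TTTTF
  TTT.T
  TT.TT
  TTTTT
Step 2: 3 trees catch fire, 3 burn out
  TTT..
  .TF..
  TTTF.
  TTT.F
  TT.TT
  TTTTT
Step 3: 4 trees catch fire, 3 burn out
  TTF..
  .F...
  TTF..
  TTT..
  TT.TF
  TTTTT

TTF..
.F...
TTF..
TTT..
TT.TF
TTTTT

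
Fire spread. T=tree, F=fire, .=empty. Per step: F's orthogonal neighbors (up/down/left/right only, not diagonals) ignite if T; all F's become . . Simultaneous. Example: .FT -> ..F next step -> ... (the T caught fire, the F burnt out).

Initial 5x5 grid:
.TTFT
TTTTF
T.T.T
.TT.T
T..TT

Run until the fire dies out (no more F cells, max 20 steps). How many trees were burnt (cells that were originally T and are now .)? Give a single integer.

Answer: 15

Derivation:
Step 1: +4 fires, +2 burnt (F count now 4)
Step 2: +3 fires, +4 burnt (F count now 3)
Step 3: +3 fires, +3 burnt (F count now 3)
Step 4: +3 fires, +3 burnt (F count now 3)
Step 5: +2 fires, +3 burnt (F count now 2)
Step 6: +0 fires, +2 burnt (F count now 0)
Fire out after step 6
Initially T: 16, now '.': 24
Total burnt (originally-T cells now '.'): 15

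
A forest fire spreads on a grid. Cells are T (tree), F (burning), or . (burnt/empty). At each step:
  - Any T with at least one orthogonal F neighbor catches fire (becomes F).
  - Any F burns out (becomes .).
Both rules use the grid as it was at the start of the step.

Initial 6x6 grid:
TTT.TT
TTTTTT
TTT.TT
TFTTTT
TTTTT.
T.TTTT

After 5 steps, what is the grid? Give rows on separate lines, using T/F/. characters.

Step 1: 4 trees catch fire, 1 burn out
  TTT.TT
  TTTTTT
  TFT.TT
  F.FTTT
  TFTTT.
  T.TTTT
Step 2: 6 trees catch fire, 4 burn out
  TTT.TT
  TFTTTT
  F.F.TT
  ...FTT
  F.FTT.
  T.TTTT
Step 3: 7 trees catch fire, 6 burn out
  TFT.TT
  F.FTTT
  ....TT
  ....FT
  ...FT.
  F.FTTT
Step 4: 7 trees catch fire, 7 burn out
  F.F.TT
  ...FTT
  ....FT
  .....F
  ....F.
  ...FTT
Step 5: 3 trees catch fire, 7 burn out
  ....TT
  ....FT
  .....F
  ......
  ......
  ....FT

....TT
....FT
.....F
......
......
....FT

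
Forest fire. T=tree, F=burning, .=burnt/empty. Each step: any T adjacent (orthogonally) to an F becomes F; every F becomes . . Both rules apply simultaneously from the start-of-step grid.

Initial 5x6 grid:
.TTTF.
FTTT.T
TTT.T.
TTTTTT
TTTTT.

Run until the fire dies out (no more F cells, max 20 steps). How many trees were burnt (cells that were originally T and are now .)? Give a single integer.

Step 1: +3 fires, +2 burnt (F count now 3)
Step 2: +6 fires, +3 burnt (F count now 6)
Step 3: +3 fires, +6 burnt (F count now 3)
Step 4: +2 fires, +3 burnt (F count now 2)
Step 5: +2 fires, +2 burnt (F count now 2)
Step 6: +2 fires, +2 burnt (F count now 2)
Step 7: +3 fires, +2 burnt (F count now 3)
Step 8: +0 fires, +3 burnt (F count now 0)
Fire out after step 8
Initially T: 22, now '.': 29
Total burnt (originally-T cells now '.'): 21

Answer: 21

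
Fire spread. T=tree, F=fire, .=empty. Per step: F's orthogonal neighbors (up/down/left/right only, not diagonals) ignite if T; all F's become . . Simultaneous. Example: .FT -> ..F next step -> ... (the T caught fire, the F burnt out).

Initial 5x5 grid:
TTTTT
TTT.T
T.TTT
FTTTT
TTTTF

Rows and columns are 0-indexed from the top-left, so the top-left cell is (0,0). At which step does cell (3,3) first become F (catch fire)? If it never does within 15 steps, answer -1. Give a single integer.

Step 1: cell (3,3)='T' (+5 fires, +2 burnt)
Step 2: cell (3,3)='F' (+6 fires, +5 burnt)
  -> target ignites at step 2
Step 3: cell (3,3)='.' (+5 fires, +6 burnt)
Step 4: cell (3,3)='.' (+3 fires, +5 burnt)
Step 5: cell (3,3)='.' (+2 fires, +3 burnt)
Step 6: cell (3,3)='.' (+0 fires, +2 burnt)
  fire out at step 6

2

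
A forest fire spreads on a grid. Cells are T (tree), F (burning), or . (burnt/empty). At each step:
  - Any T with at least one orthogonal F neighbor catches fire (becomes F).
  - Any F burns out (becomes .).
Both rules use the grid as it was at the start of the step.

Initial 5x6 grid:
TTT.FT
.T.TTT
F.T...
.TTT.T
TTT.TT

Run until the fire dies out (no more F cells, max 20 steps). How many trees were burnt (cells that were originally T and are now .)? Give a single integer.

Answer: 4

Derivation:
Step 1: +2 fires, +2 burnt (F count now 2)
Step 2: +2 fires, +2 burnt (F count now 2)
Step 3: +0 fires, +2 burnt (F count now 0)
Fire out after step 3
Initially T: 18, now '.': 16
Total burnt (originally-T cells now '.'): 4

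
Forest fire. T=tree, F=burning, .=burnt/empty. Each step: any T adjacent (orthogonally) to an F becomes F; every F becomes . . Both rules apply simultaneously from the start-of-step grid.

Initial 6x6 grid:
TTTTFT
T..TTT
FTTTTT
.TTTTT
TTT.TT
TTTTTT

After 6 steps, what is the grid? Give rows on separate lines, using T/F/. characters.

Step 1: 5 trees catch fire, 2 burn out
  TTTF.F
  F..TFT
  .FTTTT
  .TTTTT
  TTT.TT
  TTTTTT
Step 2: 7 trees catch fire, 5 burn out
  FTF...
  ...F.F
  ..FTFT
  .FTTTT
  TTT.TT
  TTTTTT
Step 3: 6 trees catch fire, 7 burn out
  .F....
  ......
  ...F.F
  ..FTFT
  TFT.TT
  TTTTTT
Step 4: 6 trees catch fire, 6 burn out
  ......
  ......
  ......
  ...F.F
  F.F.FT
  TFTTTT
Step 5: 4 trees catch fire, 6 burn out
  ......
  ......
  ......
  ......
  .....F
  F.FTFT
Step 6: 2 trees catch fire, 4 burn out
  ......
  ......
  ......
  ......
  ......
  ...F.F

......
......
......
......
......
...F.F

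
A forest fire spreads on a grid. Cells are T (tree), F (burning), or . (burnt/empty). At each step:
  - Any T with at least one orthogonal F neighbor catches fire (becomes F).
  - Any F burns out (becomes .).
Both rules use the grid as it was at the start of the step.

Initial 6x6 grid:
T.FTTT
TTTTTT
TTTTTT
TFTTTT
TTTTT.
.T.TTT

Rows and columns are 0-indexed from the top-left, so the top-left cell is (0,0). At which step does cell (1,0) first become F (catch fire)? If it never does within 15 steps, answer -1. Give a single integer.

Step 1: cell (1,0)='T' (+6 fires, +2 burnt)
Step 2: cell (1,0)='T' (+9 fires, +6 burnt)
Step 3: cell (1,0)='F' (+6 fires, +9 burnt)
  -> target ignites at step 3
Step 4: cell (1,0)='.' (+6 fires, +6 burnt)
Step 5: cell (1,0)='.' (+2 fires, +6 burnt)
Step 6: cell (1,0)='.' (+1 fires, +2 burnt)
Step 7: cell (1,0)='.' (+0 fires, +1 burnt)
  fire out at step 7

3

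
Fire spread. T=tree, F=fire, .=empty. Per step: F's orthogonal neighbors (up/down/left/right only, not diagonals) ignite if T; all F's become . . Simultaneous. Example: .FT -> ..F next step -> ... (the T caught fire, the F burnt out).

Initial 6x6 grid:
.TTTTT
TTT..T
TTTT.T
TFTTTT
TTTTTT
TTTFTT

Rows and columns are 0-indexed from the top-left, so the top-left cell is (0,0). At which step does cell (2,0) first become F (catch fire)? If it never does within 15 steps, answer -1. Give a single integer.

Step 1: cell (2,0)='T' (+7 fires, +2 burnt)
Step 2: cell (2,0)='F' (+9 fires, +7 burnt)
  -> target ignites at step 2
Step 3: cell (2,0)='.' (+7 fires, +9 burnt)
Step 4: cell (2,0)='.' (+2 fires, +7 burnt)
Step 5: cell (2,0)='.' (+2 fires, +2 burnt)
Step 6: cell (2,0)='.' (+2 fires, +2 burnt)
Step 7: cell (2,0)='.' (+1 fires, +2 burnt)
Step 8: cell (2,0)='.' (+0 fires, +1 burnt)
  fire out at step 8

2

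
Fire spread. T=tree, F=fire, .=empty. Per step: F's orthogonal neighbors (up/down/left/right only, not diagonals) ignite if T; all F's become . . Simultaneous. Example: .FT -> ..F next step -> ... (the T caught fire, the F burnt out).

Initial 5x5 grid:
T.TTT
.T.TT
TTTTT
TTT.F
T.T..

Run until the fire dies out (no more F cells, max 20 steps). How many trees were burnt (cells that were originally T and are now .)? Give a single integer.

Answer: 16

Derivation:
Step 1: +1 fires, +1 burnt (F count now 1)
Step 2: +2 fires, +1 burnt (F count now 2)
Step 3: +3 fires, +2 burnt (F count now 3)
Step 4: +3 fires, +3 burnt (F count now 3)
Step 5: +5 fires, +3 burnt (F count now 5)
Step 6: +1 fires, +5 burnt (F count now 1)
Step 7: +1 fires, +1 burnt (F count now 1)
Step 8: +0 fires, +1 burnt (F count now 0)
Fire out after step 8
Initially T: 17, now '.': 24
Total burnt (originally-T cells now '.'): 16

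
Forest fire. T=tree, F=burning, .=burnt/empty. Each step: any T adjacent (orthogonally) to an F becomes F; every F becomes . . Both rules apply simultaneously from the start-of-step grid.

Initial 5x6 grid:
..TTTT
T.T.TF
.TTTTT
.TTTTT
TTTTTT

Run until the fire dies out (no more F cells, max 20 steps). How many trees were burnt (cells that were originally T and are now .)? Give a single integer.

Step 1: +3 fires, +1 burnt (F count now 3)
Step 2: +3 fires, +3 burnt (F count now 3)
Step 3: +4 fires, +3 burnt (F count now 4)
Step 4: +4 fires, +4 burnt (F count now 4)
Step 5: +4 fires, +4 burnt (F count now 4)
Step 6: +2 fires, +4 burnt (F count now 2)
Step 7: +1 fires, +2 burnt (F count now 1)
Step 8: +1 fires, +1 burnt (F count now 1)
Step 9: +0 fires, +1 burnt (F count now 0)
Fire out after step 9
Initially T: 23, now '.': 29
Total burnt (originally-T cells now '.'): 22

Answer: 22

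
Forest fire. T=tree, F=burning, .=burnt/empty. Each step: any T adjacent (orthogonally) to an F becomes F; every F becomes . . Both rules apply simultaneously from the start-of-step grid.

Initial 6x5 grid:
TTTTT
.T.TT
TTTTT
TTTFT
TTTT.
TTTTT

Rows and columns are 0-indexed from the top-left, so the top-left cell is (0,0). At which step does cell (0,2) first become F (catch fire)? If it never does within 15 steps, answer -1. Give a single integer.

Step 1: cell (0,2)='T' (+4 fires, +1 burnt)
Step 2: cell (0,2)='T' (+6 fires, +4 burnt)
Step 3: cell (0,2)='T' (+7 fires, +6 burnt)
Step 4: cell (0,2)='F' (+6 fires, +7 burnt)
  -> target ignites at step 4
Step 5: cell (0,2)='.' (+2 fires, +6 burnt)
Step 6: cell (0,2)='.' (+1 fires, +2 burnt)
Step 7: cell (0,2)='.' (+0 fires, +1 burnt)
  fire out at step 7

4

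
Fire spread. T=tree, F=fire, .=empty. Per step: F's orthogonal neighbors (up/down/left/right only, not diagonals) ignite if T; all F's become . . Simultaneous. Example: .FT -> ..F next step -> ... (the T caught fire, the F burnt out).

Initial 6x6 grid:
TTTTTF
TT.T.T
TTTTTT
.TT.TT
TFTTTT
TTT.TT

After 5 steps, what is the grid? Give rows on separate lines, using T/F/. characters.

Step 1: 6 trees catch fire, 2 burn out
  TTTTF.
  TT.T.F
  TTTTTT
  .FT.TT
  F.FTTT
  TFT.TT
Step 2: 7 trees catch fire, 6 burn out
  TTTF..
  TT.T..
  TFTTTF
  ..F.TT
  ...FTT
  F.F.TT
Step 3: 8 trees catch fire, 7 burn out
  TTF...
  TF.F..
  F.FTF.
  ....TF
  ....FT
  ....TT
Step 4: 6 trees catch fire, 8 burn out
  TF....
  F.....
  ...F..
  ....F.
  .....F
  ....FT
Step 5: 2 trees catch fire, 6 burn out
  F.....
  ......
  ......
  ......
  ......
  .....F

F.....
......
......
......
......
.....F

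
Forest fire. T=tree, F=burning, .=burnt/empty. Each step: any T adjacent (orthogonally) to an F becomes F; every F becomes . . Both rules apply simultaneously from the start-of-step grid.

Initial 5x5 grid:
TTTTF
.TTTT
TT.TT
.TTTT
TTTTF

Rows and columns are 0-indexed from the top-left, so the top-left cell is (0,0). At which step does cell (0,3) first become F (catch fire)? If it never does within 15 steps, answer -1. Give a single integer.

Step 1: cell (0,3)='F' (+4 fires, +2 burnt)
  -> target ignites at step 1
Step 2: cell (0,3)='.' (+5 fires, +4 burnt)
Step 3: cell (0,3)='.' (+5 fires, +5 burnt)
Step 4: cell (0,3)='.' (+4 fires, +5 burnt)
Step 5: cell (0,3)='.' (+1 fires, +4 burnt)
Step 6: cell (0,3)='.' (+1 fires, +1 burnt)
Step 7: cell (0,3)='.' (+0 fires, +1 burnt)
  fire out at step 7

1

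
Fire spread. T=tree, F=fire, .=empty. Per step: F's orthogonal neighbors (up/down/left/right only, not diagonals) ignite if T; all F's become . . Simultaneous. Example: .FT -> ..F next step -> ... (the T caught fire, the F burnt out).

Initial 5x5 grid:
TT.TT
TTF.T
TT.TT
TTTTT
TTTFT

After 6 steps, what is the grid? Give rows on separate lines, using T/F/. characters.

Step 1: 4 trees catch fire, 2 burn out
  TT.TT
  TF..T
  TT.TT
  TTTFT
  TTF.F
Step 2: 7 trees catch fire, 4 burn out
  TF.TT
  F...T
  TF.FT
  TTF.F
  TF...
Step 3: 5 trees catch fire, 7 burn out
  F..TT
  ....T
  F...F
  TF...
  F....
Step 4: 2 trees catch fire, 5 burn out
  ...TT
  ....F
  .....
  F....
  .....
Step 5: 1 trees catch fire, 2 burn out
  ...TF
  .....
  .....
  .....
  .....
Step 6: 1 trees catch fire, 1 burn out
  ...F.
  .....
  .....
  .....
  .....

...F.
.....
.....
.....
.....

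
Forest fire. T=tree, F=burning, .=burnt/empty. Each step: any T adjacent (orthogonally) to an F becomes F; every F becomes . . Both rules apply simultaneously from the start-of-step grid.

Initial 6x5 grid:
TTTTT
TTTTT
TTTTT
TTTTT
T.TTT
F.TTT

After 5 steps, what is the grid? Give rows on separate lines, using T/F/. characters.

Step 1: 1 trees catch fire, 1 burn out
  TTTTT
  TTTTT
  TTTTT
  TTTTT
  F.TTT
  ..TTT
Step 2: 1 trees catch fire, 1 burn out
  TTTTT
  TTTTT
  TTTTT
  FTTTT
  ..TTT
  ..TTT
Step 3: 2 trees catch fire, 1 burn out
  TTTTT
  TTTTT
  FTTTT
  .FTTT
  ..TTT
  ..TTT
Step 4: 3 trees catch fire, 2 burn out
  TTTTT
  FTTTT
  .FTTT
  ..FTT
  ..TTT
  ..TTT
Step 5: 5 trees catch fire, 3 burn out
  FTTTT
  .FTTT
  ..FTT
  ...FT
  ..FTT
  ..TTT

FTTTT
.FTTT
..FTT
...FT
..FTT
..TTT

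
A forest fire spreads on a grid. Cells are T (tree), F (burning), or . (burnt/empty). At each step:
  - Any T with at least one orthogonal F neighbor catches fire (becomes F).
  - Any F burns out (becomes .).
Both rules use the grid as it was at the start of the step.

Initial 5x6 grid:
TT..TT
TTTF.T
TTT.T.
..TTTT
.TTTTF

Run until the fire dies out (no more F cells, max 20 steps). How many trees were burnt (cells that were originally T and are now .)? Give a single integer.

Answer: 17

Derivation:
Step 1: +3 fires, +2 burnt (F count now 3)
Step 2: +4 fires, +3 burnt (F count now 4)
Step 3: +7 fires, +4 burnt (F count now 7)
Step 4: +3 fires, +7 burnt (F count now 3)
Step 5: +0 fires, +3 burnt (F count now 0)
Fire out after step 5
Initially T: 20, now '.': 27
Total burnt (originally-T cells now '.'): 17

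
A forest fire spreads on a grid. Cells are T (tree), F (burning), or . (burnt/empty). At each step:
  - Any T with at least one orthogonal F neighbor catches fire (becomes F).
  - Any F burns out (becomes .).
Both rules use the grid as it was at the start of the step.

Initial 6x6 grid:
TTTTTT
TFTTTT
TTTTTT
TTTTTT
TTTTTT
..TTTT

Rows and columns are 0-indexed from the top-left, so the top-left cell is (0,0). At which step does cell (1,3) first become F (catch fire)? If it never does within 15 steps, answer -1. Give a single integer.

Step 1: cell (1,3)='T' (+4 fires, +1 burnt)
Step 2: cell (1,3)='F' (+6 fires, +4 burnt)
  -> target ignites at step 2
Step 3: cell (1,3)='.' (+6 fires, +6 burnt)
Step 4: cell (1,3)='.' (+6 fires, +6 burnt)
Step 5: cell (1,3)='.' (+5 fires, +6 burnt)
Step 6: cell (1,3)='.' (+3 fires, +5 burnt)
Step 7: cell (1,3)='.' (+2 fires, +3 burnt)
Step 8: cell (1,3)='.' (+1 fires, +2 burnt)
Step 9: cell (1,3)='.' (+0 fires, +1 burnt)
  fire out at step 9

2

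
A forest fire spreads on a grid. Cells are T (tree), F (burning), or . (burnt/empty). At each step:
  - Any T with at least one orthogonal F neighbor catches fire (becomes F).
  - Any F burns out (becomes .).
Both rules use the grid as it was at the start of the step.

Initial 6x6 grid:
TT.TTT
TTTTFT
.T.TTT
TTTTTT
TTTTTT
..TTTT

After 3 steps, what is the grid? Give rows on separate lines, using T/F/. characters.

Step 1: 4 trees catch fire, 1 burn out
  TT.TFT
  TTTF.F
  .T.TFT
  TTTTTT
  TTTTTT
  ..TTTT
Step 2: 6 trees catch fire, 4 burn out
  TT.F.F
  TTF...
  .T.F.F
  TTTTFT
  TTTTTT
  ..TTTT
Step 3: 4 trees catch fire, 6 burn out
  TT....
  TF....
  .T....
  TTTF.F
  TTTTFT
  ..TTTT

TT....
TF....
.T....
TTTF.F
TTTTFT
..TTTT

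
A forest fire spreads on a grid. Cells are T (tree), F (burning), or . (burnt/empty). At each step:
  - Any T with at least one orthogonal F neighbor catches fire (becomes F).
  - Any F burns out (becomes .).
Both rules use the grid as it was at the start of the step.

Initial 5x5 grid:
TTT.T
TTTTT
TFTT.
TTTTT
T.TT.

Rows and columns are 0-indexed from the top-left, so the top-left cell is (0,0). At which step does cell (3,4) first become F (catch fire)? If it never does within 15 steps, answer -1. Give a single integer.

Step 1: cell (3,4)='T' (+4 fires, +1 burnt)
Step 2: cell (3,4)='T' (+6 fires, +4 burnt)
Step 3: cell (3,4)='T' (+6 fires, +6 burnt)
Step 4: cell (3,4)='F' (+3 fires, +6 burnt)
  -> target ignites at step 4
Step 5: cell (3,4)='.' (+1 fires, +3 burnt)
Step 6: cell (3,4)='.' (+0 fires, +1 burnt)
  fire out at step 6

4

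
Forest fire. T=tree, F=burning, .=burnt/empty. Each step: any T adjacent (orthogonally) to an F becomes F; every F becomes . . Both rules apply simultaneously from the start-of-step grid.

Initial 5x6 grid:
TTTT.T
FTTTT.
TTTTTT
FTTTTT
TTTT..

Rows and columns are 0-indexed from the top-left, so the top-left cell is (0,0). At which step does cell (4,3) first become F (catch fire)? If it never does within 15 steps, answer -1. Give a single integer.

Step 1: cell (4,3)='T' (+5 fires, +2 burnt)
Step 2: cell (4,3)='T' (+5 fires, +5 burnt)
Step 3: cell (4,3)='T' (+5 fires, +5 burnt)
Step 4: cell (4,3)='F' (+5 fires, +5 burnt)
  -> target ignites at step 4
Step 5: cell (4,3)='.' (+2 fires, +5 burnt)
Step 6: cell (4,3)='.' (+1 fires, +2 burnt)
Step 7: cell (4,3)='.' (+0 fires, +1 burnt)
  fire out at step 7

4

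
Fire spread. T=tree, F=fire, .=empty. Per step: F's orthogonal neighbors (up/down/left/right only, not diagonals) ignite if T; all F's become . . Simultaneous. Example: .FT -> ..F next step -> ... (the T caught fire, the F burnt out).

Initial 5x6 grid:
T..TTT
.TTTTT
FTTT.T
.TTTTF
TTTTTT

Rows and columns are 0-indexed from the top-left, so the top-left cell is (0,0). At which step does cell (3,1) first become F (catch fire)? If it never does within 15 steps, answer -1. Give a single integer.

Step 1: cell (3,1)='T' (+4 fires, +2 burnt)
Step 2: cell (3,1)='F' (+6 fires, +4 burnt)
  -> target ignites at step 2
Step 3: cell (3,1)='.' (+7 fires, +6 burnt)
Step 4: cell (3,1)='.' (+4 fires, +7 burnt)
Step 5: cell (3,1)='.' (+1 fires, +4 burnt)
Step 6: cell (3,1)='.' (+0 fires, +1 burnt)
  fire out at step 6

2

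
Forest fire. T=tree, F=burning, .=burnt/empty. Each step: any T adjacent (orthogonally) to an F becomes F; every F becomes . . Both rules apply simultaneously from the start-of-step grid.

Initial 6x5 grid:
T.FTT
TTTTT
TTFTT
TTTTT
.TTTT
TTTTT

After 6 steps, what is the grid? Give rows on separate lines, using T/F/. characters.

Step 1: 5 trees catch fire, 2 burn out
  T..FT
  TTFTT
  TF.FT
  TTFTT
  .TTTT
  TTTTT
Step 2: 8 trees catch fire, 5 burn out
  T...F
  TF.FT
  F...F
  TF.FT
  .TFTT
  TTTTT
Step 3: 7 trees catch fire, 8 burn out
  T....
  F...F
  .....
  F...F
  .F.FT
  TTFTT
Step 4: 4 trees catch fire, 7 burn out
  F....
  .....
  .....
  .....
  ....F
  TF.FT
Step 5: 2 trees catch fire, 4 burn out
  .....
  .....
  .....
  .....
  .....
  F...F
Step 6: 0 trees catch fire, 2 burn out
  .....
  .....
  .....
  .....
  .....
  .....

.....
.....
.....
.....
.....
.....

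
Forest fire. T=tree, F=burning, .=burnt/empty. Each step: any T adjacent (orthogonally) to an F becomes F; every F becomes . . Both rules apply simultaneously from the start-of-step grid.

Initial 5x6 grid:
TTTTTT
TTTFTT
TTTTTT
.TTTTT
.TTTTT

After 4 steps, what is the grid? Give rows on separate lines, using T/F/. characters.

Step 1: 4 trees catch fire, 1 burn out
  TTTFTT
  TTF.FT
  TTTFTT
  .TTTTT
  .TTTTT
Step 2: 7 trees catch fire, 4 burn out
  TTF.FT
  TF...F
  TTF.FT
  .TTFTT
  .TTTTT
Step 3: 8 trees catch fire, 7 burn out
  TF...F
  F.....
  TF...F
  .TF.FT
  .TTFTT
Step 4: 6 trees catch fire, 8 burn out
  F.....
  ......
  F.....
  .F...F
  .TF.FT

F.....
......
F.....
.F...F
.TF.FT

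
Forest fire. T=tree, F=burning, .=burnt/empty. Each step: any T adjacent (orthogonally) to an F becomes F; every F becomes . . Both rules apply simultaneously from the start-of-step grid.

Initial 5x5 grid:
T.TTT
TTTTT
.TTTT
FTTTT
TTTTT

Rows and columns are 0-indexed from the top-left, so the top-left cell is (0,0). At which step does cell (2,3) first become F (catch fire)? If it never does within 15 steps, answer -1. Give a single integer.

Step 1: cell (2,3)='T' (+2 fires, +1 burnt)
Step 2: cell (2,3)='T' (+3 fires, +2 burnt)
Step 3: cell (2,3)='T' (+4 fires, +3 burnt)
Step 4: cell (2,3)='F' (+5 fires, +4 burnt)
  -> target ignites at step 4
Step 5: cell (2,3)='.' (+5 fires, +5 burnt)
Step 6: cell (2,3)='.' (+2 fires, +5 burnt)
Step 7: cell (2,3)='.' (+1 fires, +2 burnt)
Step 8: cell (2,3)='.' (+0 fires, +1 burnt)
  fire out at step 8

4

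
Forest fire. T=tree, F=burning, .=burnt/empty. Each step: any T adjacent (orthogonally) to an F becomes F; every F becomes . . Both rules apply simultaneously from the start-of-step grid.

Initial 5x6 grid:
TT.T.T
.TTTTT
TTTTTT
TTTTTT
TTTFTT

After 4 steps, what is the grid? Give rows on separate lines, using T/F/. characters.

Step 1: 3 trees catch fire, 1 burn out
  TT.T.T
  .TTTTT
  TTTTTT
  TTTFTT
  TTF.FT
Step 2: 5 trees catch fire, 3 burn out
  TT.T.T
  .TTTTT
  TTTFTT
  TTF.FT
  TF...F
Step 3: 6 trees catch fire, 5 burn out
  TT.T.T
  .TTFTT
  TTF.FT
  TF...F
  F.....
Step 4: 6 trees catch fire, 6 burn out
  TT.F.T
  .TF.FT
  TF...F
  F.....
  ......

TT.F.T
.TF.FT
TF...F
F.....
......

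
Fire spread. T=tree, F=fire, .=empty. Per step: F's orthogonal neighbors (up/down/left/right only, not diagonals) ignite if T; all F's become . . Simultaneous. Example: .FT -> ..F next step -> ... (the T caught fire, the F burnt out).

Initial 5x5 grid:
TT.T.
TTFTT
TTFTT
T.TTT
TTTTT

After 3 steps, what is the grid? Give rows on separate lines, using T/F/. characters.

Step 1: 5 trees catch fire, 2 burn out
  TT.T.
  TF.FT
  TF.FT
  T.FTT
  TTTTT
Step 2: 8 trees catch fire, 5 burn out
  TF.F.
  F...F
  F...F
  T..FT
  TTFTT
Step 3: 5 trees catch fire, 8 burn out
  F....
  .....
  .....
  F...F
  TF.FT

F....
.....
.....
F...F
TF.FT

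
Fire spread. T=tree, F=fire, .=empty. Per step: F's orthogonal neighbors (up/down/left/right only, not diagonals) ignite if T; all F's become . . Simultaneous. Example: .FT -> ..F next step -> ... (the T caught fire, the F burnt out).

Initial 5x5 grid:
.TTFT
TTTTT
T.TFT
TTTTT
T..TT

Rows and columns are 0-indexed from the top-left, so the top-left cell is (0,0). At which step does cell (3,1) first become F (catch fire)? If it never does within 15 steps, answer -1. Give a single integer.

Step 1: cell (3,1)='T' (+6 fires, +2 burnt)
Step 2: cell (3,1)='T' (+6 fires, +6 burnt)
Step 3: cell (3,1)='F' (+3 fires, +6 burnt)
  -> target ignites at step 3
Step 4: cell (3,1)='.' (+2 fires, +3 burnt)
Step 5: cell (3,1)='.' (+2 fires, +2 burnt)
Step 6: cell (3,1)='.' (+0 fires, +2 burnt)
  fire out at step 6

3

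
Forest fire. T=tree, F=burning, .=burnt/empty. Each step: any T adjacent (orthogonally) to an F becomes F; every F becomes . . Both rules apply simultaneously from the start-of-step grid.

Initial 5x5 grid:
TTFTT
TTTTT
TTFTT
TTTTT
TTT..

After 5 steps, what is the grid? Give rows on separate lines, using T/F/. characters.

Step 1: 6 trees catch fire, 2 burn out
  TF.FT
  TTFTT
  TF.FT
  TTFTT
  TTT..
Step 2: 9 trees catch fire, 6 burn out
  F...F
  TF.FT
  F...F
  TF.FT
  TTF..
Step 3: 5 trees catch fire, 9 burn out
  .....
  F...F
  .....
  F...F
  TF...
Step 4: 1 trees catch fire, 5 burn out
  .....
  .....
  .....
  .....
  F....
Step 5: 0 trees catch fire, 1 burn out
  .....
  .....
  .....
  .....
  .....

.....
.....
.....
.....
.....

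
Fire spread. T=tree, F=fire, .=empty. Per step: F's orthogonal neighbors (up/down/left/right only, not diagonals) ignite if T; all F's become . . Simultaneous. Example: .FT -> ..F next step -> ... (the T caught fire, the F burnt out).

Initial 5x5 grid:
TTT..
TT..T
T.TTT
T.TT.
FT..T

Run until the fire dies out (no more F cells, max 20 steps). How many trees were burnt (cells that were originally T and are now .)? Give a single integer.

Step 1: +2 fires, +1 burnt (F count now 2)
Step 2: +1 fires, +2 burnt (F count now 1)
Step 3: +1 fires, +1 burnt (F count now 1)
Step 4: +2 fires, +1 burnt (F count now 2)
Step 5: +1 fires, +2 burnt (F count now 1)
Step 6: +1 fires, +1 burnt (F count now 1)
Step 7: +0 fires, +1 burnt (F count now 0)
Fire out after step 7
Initially T: 15, now '.': 18
Total burnt (originally-T cells now '.'): 8

Answer: 8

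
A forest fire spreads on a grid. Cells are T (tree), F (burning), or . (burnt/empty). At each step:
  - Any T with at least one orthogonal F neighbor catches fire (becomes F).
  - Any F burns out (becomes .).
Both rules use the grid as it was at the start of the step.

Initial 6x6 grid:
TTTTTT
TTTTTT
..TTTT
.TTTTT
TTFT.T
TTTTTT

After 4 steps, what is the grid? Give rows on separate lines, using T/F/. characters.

Step 1: 4 trees catch fire, 1 burn out
  TTTTTT
  TTTTTT
  ..TTTT
  .TFTTT
  TF.F.T
  TTFTTT
Step 2: 6 trees catch fire, 4 burn out
  TTTTTT
  TTTTTT
  ..FTTT
  .F.FTT
  F....T
  TF.FTT
Step 3: 5 trees catch fire, 6 burn out
  TTTTTT
  TTFTTT
  ...FTT
  ....FT
  .....T
  F...FT
Step 4: 6 trees catch fire, 5 burn out
  TTFTTT
  TF.FTT
  ....FT
  .....F
  .....T
  .....F

TTFTTT
TF.FTT
....FT
.....F
.....T
.....F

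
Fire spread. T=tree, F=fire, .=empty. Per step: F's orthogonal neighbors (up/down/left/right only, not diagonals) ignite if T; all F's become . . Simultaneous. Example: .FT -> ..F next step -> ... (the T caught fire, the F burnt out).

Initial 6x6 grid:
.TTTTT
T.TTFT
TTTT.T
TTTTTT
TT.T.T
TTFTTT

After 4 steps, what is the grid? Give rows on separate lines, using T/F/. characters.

Step 1: 5 trees catch fire, 2 burn out
  .TTTFT
  T.TF.F
  TTTT.T
  TTTTTT
  TT.T.T
  TF.FTT
Step 2: 9 trees catch fire, 5 burn out
  .TTF.F
  T.F...
  TTTF.F
  TTTTTT
  TF.F.T
  F...FT
Step 3: 7 trees catch fire, 9 burn out
  .TF...
  T.....
  TTF...
  TFTFTF
  F....T
  .....F
Step 4: 6 trees catch fire, 7 burn out
  .F....
  T.....
  TF....
  F.F.F.
  .....F
  ......

.F....
T.....
TF....
F.F.F.
.....F
......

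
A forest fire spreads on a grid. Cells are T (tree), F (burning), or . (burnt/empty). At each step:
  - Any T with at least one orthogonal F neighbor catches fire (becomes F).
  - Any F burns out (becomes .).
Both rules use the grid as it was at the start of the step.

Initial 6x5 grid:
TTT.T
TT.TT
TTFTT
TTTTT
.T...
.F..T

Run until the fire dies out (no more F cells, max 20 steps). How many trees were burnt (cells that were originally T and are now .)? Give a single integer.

Answer: 18

Derivation:
Step 1: +4 fires, +2 burnt (F count now 4)
Step 2: +6 fires, +4 burnt (F count now 6)
Step 3: +5 fires, +6 burnt (F count now 5)
Step 4: +3 fires, +5 burnt (F count now 3)
Step 5: +0 fires, +3 burnt (F count now 0)
Fire out after step 5
Initially T: 19, now '.': 29
Total burnt (originally-T cells now '.'): 18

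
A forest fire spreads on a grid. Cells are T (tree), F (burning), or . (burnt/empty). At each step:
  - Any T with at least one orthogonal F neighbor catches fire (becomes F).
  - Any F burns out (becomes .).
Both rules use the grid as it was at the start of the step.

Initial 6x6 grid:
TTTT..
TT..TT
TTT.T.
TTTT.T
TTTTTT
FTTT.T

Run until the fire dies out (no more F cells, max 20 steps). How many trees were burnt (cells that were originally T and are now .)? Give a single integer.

Answer: 24

Derivation:
Step 1: +2 fires, +1 burnt (F count now 2)
Step 2: +3 fires, +2 burnt (F count now 3)
Step 3: +4 fires, +3 burnt (F count now 4)
Step 4: +4 fires, +4 burnt (F count now 4)
Step 5: +5 fires, +4 burnt (F count now 5)
Step 6: +2 fires, +5 burnt (F count now 2)
Step 7: +3 fires, +2 burnt (F count now 3)
Step 8: +1 fires, +3 burnt (F count now 1)
Step 9: +0 fires, +1 burnt (F count now 0)
Fire out after step 9
Initially T: 27, now '.': 33
Total burnt (originally-T cells now '.'): 24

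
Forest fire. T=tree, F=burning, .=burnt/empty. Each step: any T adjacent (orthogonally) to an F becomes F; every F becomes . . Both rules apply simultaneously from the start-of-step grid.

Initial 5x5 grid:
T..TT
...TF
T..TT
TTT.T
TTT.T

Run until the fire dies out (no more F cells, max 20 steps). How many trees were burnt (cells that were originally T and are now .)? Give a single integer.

Step 1: +3 fires, +1 burnt (F count now 3)
Step 2: +3 fires, +3 burnt (F count now 3)
Step 3: +1 fires, +3 burnt (F count now 1)
Step 4: +0 fires, +1 burnt (F count now 0)
Fire out after step 4
Initially T: 15, now '.': 17
Total burnt (originally-T cells now '.'): 7

Answer: 7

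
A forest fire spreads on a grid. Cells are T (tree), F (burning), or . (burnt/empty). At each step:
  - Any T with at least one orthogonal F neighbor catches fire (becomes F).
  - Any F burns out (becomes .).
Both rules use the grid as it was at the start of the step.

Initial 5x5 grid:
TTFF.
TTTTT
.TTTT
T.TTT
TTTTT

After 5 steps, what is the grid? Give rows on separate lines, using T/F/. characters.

Step 1: 3 trees catch fire, 2 burn out
  TF...
  TTFFT
  .TTTT
  T.TTT
  TTTTT
Step 2: 5 trees catch fire, 3 burn out
  F....
  TF..F
  .TFFT
  T.TTT
  TTTTT
Step 3: 5 trees catch fire, 5 burn out
  .....
  F....
  .F..F
  T.FFT
  TTTTT
Step 4: 3 trees catch fire, 5 burn out
  .....
  .....
  .....
  T...F
  TTFFT
Step 5: 2 trees catch fire, 3 burn out
  .....
  .....
  .....
  T....
  TF..F

.....
.....
.....
T....
TF..F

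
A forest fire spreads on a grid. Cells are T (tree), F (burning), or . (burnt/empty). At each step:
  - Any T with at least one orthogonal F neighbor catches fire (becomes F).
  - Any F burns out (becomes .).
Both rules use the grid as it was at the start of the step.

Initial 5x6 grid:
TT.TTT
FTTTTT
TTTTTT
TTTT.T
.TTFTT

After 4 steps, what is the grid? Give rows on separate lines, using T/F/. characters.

Step 1: 6 trees catch fire, 2 burn out
  FT.TTT
  .FTTTT
  FTTTTT
  TTTF.T
  .TF.FT
Step 2: 8 trees catch fire, 6 burn out
  .F.TTT
  ..FTTT
  .FTFTT
  FTF..T
  .F...F
Step 3: 5 trees catch fire, 8 burn out
  ...TTT
  ...FTT
  ..F.FT
  .F...F
  ......
Step 4: 3 trees catch fire, 5 burn out
  ...FTT
  ....FT
  .....F
  ......
  ......

...FTT
....FT
.....F
......
......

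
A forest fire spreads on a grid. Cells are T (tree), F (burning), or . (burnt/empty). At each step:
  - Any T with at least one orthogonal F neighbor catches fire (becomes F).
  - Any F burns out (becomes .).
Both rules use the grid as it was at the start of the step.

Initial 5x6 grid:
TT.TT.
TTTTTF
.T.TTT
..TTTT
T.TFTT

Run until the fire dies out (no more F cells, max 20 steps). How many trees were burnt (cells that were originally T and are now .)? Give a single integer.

Answer: 20

Derivation:
Step 1: +5 fires, +2 burnt (F count now 5)
Step 2: +8 fires, +5 burnt (F count now 8)
Step 3: +2 fires, +8 burnt (F count now 2)
Step 4: +1 fires, +2 burnt (F count now 1)
Step 5: +3 fires, +1 burnt (F count now 3)
Step 6: +1 fires, +3 burnt (F count now 1)
Step 7: +0 fires, +1 burnt (F count now 0)
Fire out after step 7
Initially T: 21, now '.': 29
Total burnt (originally-T cells now '.'): 20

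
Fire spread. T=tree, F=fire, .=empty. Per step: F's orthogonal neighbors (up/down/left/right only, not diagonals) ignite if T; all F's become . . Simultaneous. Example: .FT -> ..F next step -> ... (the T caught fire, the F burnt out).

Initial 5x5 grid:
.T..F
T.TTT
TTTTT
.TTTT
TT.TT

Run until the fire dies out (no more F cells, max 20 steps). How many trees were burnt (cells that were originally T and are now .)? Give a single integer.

Answer: 17

Derivation:
Step 1: +1 fires, +1 burnt (F count now 1)
Step 2: +2 fires, +1 burnt (F count now 2)
Step 3: +3 fires, +2 burnt (F count now 3)
Step 4: +3 fires, +3 burnt (F count now 3)
Step 5: +3 fires, +3 burnt (F count now 3)
Step 6: +2 fires, +3 burnt (F count now 2)
Step 7: +2 fires, +2 burnt (F count now 2)
Step 8: +1 fires, +2 burnt (F count now 1)
Step 9: +0 fires, +1 burnt (F count now 0)
Fire out after step 9
Initially T: 18, now '.': 24
Total burnt (originally-T cells now '.'): 17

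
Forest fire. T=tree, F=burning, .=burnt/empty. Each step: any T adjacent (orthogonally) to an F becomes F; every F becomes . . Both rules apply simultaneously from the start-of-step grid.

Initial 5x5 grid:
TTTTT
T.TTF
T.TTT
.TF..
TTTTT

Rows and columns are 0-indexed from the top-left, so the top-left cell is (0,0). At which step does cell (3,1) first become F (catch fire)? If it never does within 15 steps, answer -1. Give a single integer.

Step 1: cell (3,1)='F' (+6 fires, +2 burnt)
  -> target ignites at step 1
Step 2: cell (3,1)='.' (+5 fires, +6 burnt)
Step 3: cell (3,1)='.' (+3 fires, +5 burnt)
Step 4: cell (3,1)='.' (+1 fires, +3 burnt)
Step 5: cell (3,1)='.' (+1 fires, +1 burnt)
Step 6: cell (3,1)='.' (+1 fires, +1 burnt)
Step 7: cell (3,1)='.' (+1 fires, +1 burnt)
Step 8: cell (3,1)='.' (+0 fires, +1 burnt)
  fire out at step 8

1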